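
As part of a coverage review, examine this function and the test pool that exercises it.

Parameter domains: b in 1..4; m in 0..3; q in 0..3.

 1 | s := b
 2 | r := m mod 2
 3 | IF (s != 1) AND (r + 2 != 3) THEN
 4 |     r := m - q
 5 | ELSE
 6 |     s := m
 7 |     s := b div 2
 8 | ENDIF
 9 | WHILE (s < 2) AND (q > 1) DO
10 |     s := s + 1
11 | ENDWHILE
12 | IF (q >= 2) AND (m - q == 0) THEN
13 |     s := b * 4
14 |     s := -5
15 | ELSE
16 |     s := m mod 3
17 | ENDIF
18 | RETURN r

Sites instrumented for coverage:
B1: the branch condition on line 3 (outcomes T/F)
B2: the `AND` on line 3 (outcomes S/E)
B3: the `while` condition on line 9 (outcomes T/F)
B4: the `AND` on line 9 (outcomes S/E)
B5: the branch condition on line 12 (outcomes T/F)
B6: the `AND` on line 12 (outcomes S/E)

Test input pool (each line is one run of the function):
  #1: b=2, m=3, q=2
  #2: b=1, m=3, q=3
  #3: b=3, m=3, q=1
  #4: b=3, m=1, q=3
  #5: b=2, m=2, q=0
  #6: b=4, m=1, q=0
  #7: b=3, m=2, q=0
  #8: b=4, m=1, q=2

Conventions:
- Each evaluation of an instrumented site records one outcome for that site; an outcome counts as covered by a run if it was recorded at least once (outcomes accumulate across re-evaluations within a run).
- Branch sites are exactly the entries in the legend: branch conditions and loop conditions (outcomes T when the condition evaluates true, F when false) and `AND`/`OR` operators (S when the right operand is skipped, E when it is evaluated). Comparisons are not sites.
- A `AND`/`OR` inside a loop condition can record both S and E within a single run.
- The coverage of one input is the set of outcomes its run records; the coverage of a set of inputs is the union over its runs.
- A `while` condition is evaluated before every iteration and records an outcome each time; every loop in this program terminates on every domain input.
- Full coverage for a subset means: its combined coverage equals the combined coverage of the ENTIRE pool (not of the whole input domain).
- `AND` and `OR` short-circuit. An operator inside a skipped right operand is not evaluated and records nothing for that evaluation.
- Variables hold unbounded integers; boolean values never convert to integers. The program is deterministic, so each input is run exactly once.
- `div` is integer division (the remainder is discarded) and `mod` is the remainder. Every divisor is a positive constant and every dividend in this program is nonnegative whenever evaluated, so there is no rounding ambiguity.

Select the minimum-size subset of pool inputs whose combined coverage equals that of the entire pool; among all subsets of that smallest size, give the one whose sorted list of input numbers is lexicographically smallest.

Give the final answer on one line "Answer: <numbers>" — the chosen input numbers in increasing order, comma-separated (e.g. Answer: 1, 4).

test 1 (b=2, m=3, q=2) hits B1=F, B2=E, B3=T, B3=F, B4=S, B4=E, B5=F, B6=E
test 2 (b=1, m=3, q=3) hits B1=F, B2=S, B3=T, B3=F, B4=S, B4=E, B5=T, B6=E
test 3 (b=3, m=3, q=1) hits B1=F, B2=E, B3=F, B4=E, B5=F, B6=S
test 4 (b=3, m=1, q=3) hits B1=F, B2=E, B3=T, B3=F, B4=S, B4=E, B5=F, B6=E
test 5 (b=2, m=2, q=0) hits B1=T, B2=E, B3=F, B4=S, B5=F, B6=S
test 6 (b=4, m=1, q=0) hits B1=F, B2=E, B3=F, B4=S, B5=F, B6=S
test 7 (b=3, m=2, q=0) hits B1=T, B2=E, B3=F, B4=S, B5=F, B6=S
test 8 (b=4, m=1, q=2) hits B1=F, B2=E, B3=F, B4=S, B5=F, B6=E
pool-wide coverage (12 outcomes): B1=T, B1=F, B2=S, B2=E, B3=T, B3=F, B4=S, B4=E, B5=T, B5=F, B6=S, B6=E
no size-1 subset reaches all 12 outcomes (best union: 8/12)
the canonical winner is {2, 5}: size 2, full 12-outcome coverage, earliest index list among size-2 covers

Answer: 2, 5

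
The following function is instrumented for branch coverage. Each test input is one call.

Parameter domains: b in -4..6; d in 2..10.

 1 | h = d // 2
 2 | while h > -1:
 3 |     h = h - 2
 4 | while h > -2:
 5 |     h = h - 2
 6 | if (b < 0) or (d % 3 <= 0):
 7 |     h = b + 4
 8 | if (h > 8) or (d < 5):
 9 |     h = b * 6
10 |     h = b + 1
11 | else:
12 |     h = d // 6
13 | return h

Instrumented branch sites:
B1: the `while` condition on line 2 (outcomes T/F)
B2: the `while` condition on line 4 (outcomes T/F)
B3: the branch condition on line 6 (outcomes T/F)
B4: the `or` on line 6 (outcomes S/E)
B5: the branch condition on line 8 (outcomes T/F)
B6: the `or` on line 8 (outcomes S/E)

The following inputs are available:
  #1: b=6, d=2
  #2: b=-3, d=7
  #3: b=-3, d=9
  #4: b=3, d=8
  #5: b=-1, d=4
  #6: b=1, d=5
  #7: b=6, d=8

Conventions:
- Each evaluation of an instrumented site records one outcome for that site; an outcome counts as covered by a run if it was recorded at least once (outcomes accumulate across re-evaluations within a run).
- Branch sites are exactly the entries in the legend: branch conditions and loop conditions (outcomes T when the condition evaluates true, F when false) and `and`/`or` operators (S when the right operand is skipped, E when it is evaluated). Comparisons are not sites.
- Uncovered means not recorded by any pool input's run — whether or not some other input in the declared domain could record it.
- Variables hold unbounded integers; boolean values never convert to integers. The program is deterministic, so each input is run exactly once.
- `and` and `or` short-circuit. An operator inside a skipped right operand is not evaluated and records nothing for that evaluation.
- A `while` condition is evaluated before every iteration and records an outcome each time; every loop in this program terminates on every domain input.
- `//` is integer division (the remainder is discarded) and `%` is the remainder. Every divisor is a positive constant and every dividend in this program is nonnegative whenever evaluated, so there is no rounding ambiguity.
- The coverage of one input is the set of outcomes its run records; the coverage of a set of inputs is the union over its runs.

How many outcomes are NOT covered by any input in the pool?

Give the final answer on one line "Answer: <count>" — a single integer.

input #1, b=6, d=2: outcomes B1=T, B1=F, B2=T, B2=F, B3=F, B4=E, B5=T, B6=E
input #2, b=-3, d=7: outcomes B1=T, B1=F, B2=T, B2=F, B3=T, B4=S, B5=F, B6=E
input #3, b=-3, d=9: outcomes B1=T, B1=F, B2=F, B3=T, B4=S, B5=F, B6=E
input #4, b=3, d=8: outcomes B1=T, B1=F, B2=F, B3=F, B4=E, B5=F, B6=E
input #5, b=-1, d=4: outcomes B1=T, B1=F, B2=F, B3=T, B4=S, B5=T, B6=E
input #6, b=1, d=5: outcomes B1=T, B1=F, B2=F, B3=F, B4=E, B5=F, B6=E
input #7, b=6, d=8: outcomes B1=T, B1=F, B2=F, B3=F, B4=E, B5=F, B6=E
union over the pool: B1=T, B1=F, B2=T, B2=F, B3=T, B3=F, B4=S, B4=E, B5=T, B5=F, B6=E
uncovered (1 of 12): B6=S

Answer: 1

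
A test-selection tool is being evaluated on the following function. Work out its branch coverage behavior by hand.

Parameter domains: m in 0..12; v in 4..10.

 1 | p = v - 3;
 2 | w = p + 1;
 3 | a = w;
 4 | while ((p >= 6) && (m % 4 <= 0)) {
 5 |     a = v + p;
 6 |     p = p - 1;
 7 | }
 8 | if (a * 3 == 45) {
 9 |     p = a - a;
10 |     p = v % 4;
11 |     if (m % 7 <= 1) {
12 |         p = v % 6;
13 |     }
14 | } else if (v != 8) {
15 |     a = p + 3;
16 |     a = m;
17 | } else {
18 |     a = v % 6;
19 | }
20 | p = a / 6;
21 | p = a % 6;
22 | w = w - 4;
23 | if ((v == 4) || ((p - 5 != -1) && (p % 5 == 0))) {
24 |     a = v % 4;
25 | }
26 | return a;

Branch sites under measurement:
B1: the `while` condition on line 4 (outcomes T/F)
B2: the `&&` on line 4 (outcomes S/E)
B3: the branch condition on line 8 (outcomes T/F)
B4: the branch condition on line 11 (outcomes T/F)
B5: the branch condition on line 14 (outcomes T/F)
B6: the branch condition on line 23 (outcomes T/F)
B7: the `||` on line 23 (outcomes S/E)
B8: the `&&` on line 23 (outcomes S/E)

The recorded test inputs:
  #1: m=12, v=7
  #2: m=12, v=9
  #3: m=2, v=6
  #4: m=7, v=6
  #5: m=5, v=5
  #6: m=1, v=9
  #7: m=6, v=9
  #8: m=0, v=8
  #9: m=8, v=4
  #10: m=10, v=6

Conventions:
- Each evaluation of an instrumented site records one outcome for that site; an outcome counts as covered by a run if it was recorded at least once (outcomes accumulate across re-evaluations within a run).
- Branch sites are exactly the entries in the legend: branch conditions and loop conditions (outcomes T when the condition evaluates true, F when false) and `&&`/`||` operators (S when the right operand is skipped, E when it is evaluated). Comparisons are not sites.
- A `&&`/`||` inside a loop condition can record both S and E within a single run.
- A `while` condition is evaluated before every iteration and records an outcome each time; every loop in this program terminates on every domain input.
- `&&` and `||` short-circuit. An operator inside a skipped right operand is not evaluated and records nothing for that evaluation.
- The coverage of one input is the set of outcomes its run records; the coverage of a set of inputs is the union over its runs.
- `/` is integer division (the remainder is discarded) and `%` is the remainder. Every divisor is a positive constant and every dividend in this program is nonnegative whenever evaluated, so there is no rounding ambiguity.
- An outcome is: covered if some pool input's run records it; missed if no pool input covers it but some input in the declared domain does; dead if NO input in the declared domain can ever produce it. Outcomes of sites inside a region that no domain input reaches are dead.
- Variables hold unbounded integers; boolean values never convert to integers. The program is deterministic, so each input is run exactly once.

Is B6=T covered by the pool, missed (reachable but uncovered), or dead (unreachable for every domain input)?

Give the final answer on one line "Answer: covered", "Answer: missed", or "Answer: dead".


B6=T is recorded by pool input(s) 1, 5, 7, 9 -> covered
Answer: covered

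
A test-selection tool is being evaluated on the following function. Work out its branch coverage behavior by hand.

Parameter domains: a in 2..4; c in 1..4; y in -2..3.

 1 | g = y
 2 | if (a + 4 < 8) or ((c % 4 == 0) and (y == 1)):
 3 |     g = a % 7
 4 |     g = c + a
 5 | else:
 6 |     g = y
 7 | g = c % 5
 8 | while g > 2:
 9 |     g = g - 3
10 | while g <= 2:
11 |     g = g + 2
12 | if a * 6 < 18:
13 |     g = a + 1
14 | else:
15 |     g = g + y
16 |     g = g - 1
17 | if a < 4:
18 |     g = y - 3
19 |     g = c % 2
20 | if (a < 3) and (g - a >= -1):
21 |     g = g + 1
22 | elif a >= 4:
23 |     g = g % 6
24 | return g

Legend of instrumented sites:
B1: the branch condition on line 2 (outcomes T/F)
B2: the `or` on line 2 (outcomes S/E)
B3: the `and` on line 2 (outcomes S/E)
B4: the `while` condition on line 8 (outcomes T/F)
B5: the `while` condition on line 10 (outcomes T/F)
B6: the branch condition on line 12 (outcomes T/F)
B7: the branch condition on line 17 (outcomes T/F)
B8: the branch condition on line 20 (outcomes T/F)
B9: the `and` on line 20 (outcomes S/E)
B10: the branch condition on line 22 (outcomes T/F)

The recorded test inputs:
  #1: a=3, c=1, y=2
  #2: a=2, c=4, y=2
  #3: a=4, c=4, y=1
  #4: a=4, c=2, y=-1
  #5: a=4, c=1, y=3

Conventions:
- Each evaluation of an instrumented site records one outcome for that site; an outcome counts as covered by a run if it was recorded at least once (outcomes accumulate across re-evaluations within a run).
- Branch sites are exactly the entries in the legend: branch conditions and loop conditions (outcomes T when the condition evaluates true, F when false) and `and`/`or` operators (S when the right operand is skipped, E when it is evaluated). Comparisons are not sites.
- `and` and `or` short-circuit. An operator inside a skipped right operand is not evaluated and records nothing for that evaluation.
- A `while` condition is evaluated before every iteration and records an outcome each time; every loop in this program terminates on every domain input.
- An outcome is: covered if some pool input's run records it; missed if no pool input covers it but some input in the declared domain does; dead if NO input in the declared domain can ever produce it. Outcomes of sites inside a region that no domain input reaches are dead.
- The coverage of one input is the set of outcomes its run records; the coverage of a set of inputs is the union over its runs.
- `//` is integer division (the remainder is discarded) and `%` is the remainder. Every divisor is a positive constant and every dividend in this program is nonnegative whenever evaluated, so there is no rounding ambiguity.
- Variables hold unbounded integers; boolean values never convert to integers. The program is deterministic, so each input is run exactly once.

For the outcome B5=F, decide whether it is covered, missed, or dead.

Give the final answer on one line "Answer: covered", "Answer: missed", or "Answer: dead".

B5=F is recorded by pool input(s) 1, 2, 3, 4, 5 -> covered

Answer: covered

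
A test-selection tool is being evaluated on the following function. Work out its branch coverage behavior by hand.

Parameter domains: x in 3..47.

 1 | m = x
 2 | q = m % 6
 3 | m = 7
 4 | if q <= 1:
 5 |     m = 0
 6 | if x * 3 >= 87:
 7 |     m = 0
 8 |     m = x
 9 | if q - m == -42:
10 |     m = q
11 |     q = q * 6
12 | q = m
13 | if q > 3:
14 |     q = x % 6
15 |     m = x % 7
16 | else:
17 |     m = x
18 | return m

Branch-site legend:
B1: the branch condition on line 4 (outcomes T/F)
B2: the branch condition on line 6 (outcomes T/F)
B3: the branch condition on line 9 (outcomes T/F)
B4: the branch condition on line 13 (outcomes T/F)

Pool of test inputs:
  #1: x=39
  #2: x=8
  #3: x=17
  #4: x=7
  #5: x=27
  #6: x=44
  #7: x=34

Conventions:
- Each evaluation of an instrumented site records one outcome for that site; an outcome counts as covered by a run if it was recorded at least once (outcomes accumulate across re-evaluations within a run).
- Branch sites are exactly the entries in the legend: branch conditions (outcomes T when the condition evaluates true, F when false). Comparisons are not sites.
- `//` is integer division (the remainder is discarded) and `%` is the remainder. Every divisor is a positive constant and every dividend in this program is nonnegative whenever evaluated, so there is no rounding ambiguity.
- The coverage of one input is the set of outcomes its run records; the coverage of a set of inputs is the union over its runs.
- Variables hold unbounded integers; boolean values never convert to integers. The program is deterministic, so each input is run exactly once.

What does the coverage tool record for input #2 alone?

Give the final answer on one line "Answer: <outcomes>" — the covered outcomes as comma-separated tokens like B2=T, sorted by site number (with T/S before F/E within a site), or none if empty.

Running input #2 (x=8), event by event:
  B1->F, B2->F, B3->F, B4->T
collecting distinct outcomes: B1=F, B2=F, B3=F, B4=T

Answer: B1=F, B2=F, B3=F, B4=T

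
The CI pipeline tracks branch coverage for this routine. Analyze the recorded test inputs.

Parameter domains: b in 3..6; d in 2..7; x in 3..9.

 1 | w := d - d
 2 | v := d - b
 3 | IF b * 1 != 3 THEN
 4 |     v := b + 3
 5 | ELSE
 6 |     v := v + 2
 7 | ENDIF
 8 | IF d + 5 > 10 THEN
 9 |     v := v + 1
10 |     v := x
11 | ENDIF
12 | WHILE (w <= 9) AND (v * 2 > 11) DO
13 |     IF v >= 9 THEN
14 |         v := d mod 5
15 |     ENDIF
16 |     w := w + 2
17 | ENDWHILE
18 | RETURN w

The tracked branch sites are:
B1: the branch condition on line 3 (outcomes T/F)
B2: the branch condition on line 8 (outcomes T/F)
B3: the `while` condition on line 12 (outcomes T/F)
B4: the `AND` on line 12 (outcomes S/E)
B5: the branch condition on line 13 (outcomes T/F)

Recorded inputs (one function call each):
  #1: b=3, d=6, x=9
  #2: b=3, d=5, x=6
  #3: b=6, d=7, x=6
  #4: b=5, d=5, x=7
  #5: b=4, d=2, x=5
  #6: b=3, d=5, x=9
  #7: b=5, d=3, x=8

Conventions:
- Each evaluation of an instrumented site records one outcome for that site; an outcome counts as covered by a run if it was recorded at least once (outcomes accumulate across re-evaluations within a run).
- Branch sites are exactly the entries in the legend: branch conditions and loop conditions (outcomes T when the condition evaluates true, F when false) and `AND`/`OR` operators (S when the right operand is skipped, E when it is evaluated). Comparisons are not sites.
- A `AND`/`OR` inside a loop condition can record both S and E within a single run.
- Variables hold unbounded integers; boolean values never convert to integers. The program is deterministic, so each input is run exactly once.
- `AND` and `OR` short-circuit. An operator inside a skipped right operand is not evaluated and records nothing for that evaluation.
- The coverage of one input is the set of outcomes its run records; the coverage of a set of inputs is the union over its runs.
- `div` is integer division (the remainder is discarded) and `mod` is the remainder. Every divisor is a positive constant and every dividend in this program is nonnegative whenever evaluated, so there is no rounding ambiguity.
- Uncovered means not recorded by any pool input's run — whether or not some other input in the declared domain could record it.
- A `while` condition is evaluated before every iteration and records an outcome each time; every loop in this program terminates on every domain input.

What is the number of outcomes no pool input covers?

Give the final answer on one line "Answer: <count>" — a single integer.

test 1 (b=3, d=6, x=9) fires B1->F, B2->T, B4->E, B3->T, B5->T, B4->E, B3->F; hits B1=F, B2=T, B3=T, B3=F, B4=E, B5=T
test 2 (b=3, d=5, x=6) fires B1->F, B2->F, B4->E, B3->F; hits B1=F, B2=F, B3=F, B4=E
test 3 (b=6, d=7, x=6) fires B1->T, B2->T, B4->E, B3->T, B5->F, B4->E, B3->T, B5->F, B4->E, B3->T, B5->F, B4->E, B3->T, B5->F, ...; hits B1=T, B2=T, B3=T, B3=F, B4=S, B4=E, B5=F
test 4 (b=5, d=5, x=7) fires B1->T, B2->F, B4->E, B3->T, B5->F, B4->E, B3->T, B5->F, B4->E, B3->T, B5->F, B4->E, B3->T, B5->F, ...; hits B1=T, B2=F, B3=T, B3=F, B4=S, B4=E, B5=F
test 5 (b=4, d=2, x=5) fires B1->T, B2->F, B4->E, B3->T, B5->F, B4->E, B3->T, B5->F, B4->E, B3->T, B5->F, B4->E, B3->T, B5->F, ...; hits B1=T, B2=F, B3=T, B3=F, B4=S, B4=E, B5=F
test 6 (b=3, d=5, x=9) fires B1->F, B2->F, B4->E, B3->F; hits B1=F, B2=F, B3=F, B4=E
test 7 (b=5, d=3, x=8) fires B1->T, B2->F, B4->E, B3->T, B5->F, B4->E, B3->T, B5->F, B4->E, B3->T, B5->F, B4->E, B3->T, B5->F, ...; hits B1=T, B2=F, B3=T, B3=F, B4=S, B4=E, B5=F
union over the pool: B1=T, B1=F, B2=T, B2=F, B3=T, B3=F, B4=S, B4=E, B5=T, B5=F
uncovered (0 of 10): none

Answer: 0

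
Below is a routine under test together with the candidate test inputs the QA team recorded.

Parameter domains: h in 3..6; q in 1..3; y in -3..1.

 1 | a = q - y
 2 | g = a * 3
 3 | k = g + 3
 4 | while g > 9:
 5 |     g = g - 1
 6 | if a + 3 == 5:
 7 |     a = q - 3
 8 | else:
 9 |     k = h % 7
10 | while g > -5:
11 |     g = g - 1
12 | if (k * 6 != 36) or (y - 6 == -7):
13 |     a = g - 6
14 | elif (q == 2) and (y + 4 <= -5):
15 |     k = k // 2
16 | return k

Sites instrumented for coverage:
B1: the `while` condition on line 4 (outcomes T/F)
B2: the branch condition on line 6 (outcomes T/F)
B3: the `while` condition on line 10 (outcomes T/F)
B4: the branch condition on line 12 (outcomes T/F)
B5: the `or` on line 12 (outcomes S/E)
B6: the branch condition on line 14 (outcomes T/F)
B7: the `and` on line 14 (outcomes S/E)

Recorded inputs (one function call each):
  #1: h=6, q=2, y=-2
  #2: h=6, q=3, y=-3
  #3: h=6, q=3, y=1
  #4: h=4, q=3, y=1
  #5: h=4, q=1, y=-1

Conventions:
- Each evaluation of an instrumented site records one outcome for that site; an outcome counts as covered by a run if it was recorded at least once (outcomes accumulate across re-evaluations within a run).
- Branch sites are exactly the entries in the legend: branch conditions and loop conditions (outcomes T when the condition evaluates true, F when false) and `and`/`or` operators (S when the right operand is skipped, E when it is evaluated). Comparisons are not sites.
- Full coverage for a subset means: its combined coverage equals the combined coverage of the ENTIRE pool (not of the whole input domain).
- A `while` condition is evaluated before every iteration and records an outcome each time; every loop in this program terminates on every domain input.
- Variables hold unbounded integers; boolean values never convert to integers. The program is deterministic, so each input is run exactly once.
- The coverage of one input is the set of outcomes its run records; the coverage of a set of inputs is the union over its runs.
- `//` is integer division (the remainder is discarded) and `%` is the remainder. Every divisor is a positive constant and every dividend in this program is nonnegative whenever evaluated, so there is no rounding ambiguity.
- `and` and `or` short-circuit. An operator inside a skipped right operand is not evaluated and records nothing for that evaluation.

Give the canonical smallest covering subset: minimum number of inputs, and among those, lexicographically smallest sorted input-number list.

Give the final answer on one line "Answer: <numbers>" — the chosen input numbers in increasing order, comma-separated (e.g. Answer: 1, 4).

test 1 (h=6, q=2, y=-2) fires B1->T, B1->T, B1->T, B1->F, B2->F, B3->T, B3->T, B3->T, B3->T, B3->T, B3->T, B3->T, B3->T, B3->T, ...; hits B1=T, B1=F, B2=F, B3=T, B3=F, B4=F, B5=E, B6=F, B7=E
test 2 (h=6, q=3, y=-3) fires B1->T, B1->T, B1->T, B1->T, B1->T, B1->T, B1->T, B1->T, B1->T, B1->F, B2->F, B3->T, B3->T, B3->T, ...; hits B1=T, B1=F, B2=F, B3=T, B3=F, B4=F, B5=E, B6=F, B7=S
test 3 (h=6, q=3, y=1) fires B1->F, B2->T, B3->T, B3->T, B3->T, B3->T, B3->T, B3->T, B3->T, B3->T, B3->T, B3->T, B3->T, B3->F, ...; hits B1=F, B2=T, B3=T, B3=F, B4=T, B5=S
test 4 (h=4, q=3, y=1) fires B1->F, B2->T, B3->T, B3->T, B3->T, B3->T, B3->T, B3->T, B3->T, B3->T, B3->T, B3->T, B3->T, B3->F, ...; hits B1=F, B2=T, B3=T, B3=F, B4=T, B5=S
test 5 (h=4, q=1, y=-1) fires B1->F, B2->T, B3->T, B3->T, B3->T, B3->T, B3->T, B3->T, B3->T, B3->T, B3->T, B3->T, B3->T, B3->F, ...; hits B1=F, B2=T, B3=T, B3=F, B4=T, B5=S
pool-wide coverage (13 outcomes): B1=T, B1=F, B2=T, B2=F, B3=T, B3=F, B4=T, B4=F, B5=S, B5=E, B6=F, B7=S, B7=E
checked all size-1 subsets: none covers 13 outcomes (max 9/13)
checked all size-2 subsets: none covers 13 outcomes (max 12/13)
size 3: inputs {1, 2, 3} cover all 13 outcomes, and no lexicographically smaller subset of this size does

Answer: 1, 2, 3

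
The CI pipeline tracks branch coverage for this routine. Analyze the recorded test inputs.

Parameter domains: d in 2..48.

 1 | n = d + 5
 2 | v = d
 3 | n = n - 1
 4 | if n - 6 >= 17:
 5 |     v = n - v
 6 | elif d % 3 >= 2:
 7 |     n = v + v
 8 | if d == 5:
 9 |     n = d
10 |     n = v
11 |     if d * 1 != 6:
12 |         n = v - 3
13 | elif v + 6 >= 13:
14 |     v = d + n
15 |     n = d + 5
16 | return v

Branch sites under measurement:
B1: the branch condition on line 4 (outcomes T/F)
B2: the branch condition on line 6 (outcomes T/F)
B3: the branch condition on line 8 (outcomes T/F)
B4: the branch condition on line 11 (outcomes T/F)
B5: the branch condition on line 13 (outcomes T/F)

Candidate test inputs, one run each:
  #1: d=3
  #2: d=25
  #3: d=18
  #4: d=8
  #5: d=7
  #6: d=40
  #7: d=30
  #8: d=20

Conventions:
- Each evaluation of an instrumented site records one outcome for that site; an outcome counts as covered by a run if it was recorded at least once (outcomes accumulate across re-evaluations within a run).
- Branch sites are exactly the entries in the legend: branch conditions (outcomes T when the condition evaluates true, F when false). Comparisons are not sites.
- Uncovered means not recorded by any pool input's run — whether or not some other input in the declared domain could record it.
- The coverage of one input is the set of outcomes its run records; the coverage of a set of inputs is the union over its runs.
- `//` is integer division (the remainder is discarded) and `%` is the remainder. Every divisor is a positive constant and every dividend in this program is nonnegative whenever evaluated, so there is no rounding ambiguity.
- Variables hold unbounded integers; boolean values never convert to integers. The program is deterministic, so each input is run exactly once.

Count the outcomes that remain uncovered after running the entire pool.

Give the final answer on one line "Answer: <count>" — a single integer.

run #1 (d=3) runs B1->F, B2->F, B3->F, B5->F; records B1=F, B2=F, B3=F, B5=F
run #2 (d=25) runs B1->T, B3->F, B5->F; records B1=T, B3=F, B5=F
run #3 (d=18) runs B1->F, B2->F, B3->F, B5->T; records B1=F, B2=F, B3=F, B5=T
run #4 (d=8) runs B1->F, B2->T, B3->F, B5->T; records B1=F, B2=T, B3=F, B5=T
run #5 (d=7) runs B1->F, B2->F, B3->F, B5->T; records B1=F, B2=F, B3=F, B5=T
run #6 (d=40) runs B1->T, B3->F, B5->F; records B1=T, B3=F, B5=F
run #7 (d=30) runs B1->T, B3->F, B5->F; records B1=T, B3=F, B5=F
run #8 (d=20) runs B1->T, B3->F, B5->F; records B1=T, B3=F, B5=F
union over the pool: B1=T, B1=F, B2=T, B2=F, B3=F, B5=T, B5=F
uncovered (3 of 10): B3=T, B4=T, B4=F

Answer: 3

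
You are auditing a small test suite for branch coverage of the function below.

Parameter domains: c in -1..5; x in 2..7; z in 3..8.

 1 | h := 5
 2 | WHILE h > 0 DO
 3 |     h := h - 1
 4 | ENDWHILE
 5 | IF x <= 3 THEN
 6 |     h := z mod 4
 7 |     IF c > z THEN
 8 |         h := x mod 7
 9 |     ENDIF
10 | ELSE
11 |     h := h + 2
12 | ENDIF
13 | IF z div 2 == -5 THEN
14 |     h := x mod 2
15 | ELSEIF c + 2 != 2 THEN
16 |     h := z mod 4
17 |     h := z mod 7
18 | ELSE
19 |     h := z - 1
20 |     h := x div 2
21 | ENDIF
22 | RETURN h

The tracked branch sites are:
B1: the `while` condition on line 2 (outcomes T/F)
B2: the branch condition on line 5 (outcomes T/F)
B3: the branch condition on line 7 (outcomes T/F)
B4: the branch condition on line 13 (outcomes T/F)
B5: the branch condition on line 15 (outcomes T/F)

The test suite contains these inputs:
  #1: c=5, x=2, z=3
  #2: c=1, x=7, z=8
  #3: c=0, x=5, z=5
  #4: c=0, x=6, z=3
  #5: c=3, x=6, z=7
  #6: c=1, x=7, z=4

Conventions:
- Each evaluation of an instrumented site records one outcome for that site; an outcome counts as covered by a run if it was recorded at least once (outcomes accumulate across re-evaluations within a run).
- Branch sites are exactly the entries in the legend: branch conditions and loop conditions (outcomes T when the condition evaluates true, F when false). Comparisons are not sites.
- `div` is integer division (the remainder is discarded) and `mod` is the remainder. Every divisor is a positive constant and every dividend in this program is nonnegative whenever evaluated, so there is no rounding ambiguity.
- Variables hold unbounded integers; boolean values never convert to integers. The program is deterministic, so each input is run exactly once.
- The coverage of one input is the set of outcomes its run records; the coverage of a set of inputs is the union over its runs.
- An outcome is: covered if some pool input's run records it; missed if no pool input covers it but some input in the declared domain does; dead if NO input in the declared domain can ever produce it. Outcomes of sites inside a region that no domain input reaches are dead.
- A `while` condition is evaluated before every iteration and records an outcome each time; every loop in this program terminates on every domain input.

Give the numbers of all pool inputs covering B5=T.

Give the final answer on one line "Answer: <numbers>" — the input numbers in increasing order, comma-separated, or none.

input #1 (c=5, x=2, z=3): covers B5=T
input #2 (c=1, x=7, z=8): covers B5=T
input #3 (c=0, x=5, z=5): misses B5=T
input #4 (c=0, x=6, z=3): misses B5=T
input #5 (c=3, x=6, z=7): covers B5=T
input #6 (c=1, x=7, z=4): covers B5=T

Answer: 1, 2, 5, 6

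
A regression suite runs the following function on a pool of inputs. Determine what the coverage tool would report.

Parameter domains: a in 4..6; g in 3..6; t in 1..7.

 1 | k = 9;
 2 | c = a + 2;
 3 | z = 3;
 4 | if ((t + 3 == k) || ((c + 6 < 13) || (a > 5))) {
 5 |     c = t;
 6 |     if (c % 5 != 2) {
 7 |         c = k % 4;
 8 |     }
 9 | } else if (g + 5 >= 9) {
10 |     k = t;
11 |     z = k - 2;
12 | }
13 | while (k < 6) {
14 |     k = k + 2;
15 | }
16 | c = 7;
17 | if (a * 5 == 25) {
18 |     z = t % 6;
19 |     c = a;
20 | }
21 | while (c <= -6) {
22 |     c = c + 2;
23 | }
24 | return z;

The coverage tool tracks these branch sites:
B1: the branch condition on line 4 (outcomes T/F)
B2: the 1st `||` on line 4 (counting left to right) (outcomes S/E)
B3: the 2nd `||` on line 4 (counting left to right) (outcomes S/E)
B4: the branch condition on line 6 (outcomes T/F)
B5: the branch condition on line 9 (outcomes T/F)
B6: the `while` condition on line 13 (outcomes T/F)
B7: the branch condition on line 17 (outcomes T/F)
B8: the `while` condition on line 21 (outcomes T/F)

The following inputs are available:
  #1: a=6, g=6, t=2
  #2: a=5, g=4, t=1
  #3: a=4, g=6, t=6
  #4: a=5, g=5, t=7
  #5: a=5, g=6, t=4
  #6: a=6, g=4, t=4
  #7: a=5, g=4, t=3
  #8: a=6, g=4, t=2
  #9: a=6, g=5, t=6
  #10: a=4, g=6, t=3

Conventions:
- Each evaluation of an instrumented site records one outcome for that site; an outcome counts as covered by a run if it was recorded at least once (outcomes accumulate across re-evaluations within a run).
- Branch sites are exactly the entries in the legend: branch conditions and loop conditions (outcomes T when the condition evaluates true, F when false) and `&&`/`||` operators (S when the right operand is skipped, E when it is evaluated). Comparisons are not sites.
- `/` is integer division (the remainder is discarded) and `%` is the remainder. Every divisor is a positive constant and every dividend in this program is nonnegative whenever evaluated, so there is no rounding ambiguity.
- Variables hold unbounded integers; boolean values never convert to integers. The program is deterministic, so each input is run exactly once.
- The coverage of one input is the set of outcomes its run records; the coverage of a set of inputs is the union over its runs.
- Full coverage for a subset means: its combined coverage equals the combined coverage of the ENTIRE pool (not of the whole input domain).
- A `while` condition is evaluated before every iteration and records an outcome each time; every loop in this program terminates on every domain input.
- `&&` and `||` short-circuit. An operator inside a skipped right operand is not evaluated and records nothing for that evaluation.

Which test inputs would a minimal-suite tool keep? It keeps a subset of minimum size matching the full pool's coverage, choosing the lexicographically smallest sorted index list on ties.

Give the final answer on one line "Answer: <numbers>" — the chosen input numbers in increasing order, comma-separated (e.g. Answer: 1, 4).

input #1 (a=6, g=6, t=2): events B2->E, B3->E, B1->T, B4->F, B6->F, B7->F, B8->F; covers B1=T, B2=E, B3=E, B4=F, B6=F, B7=F, B8=F
input #2 (a=5, g=4, t=1): events B2->E, B3->E, B1->F, B5->T, B6->T, B6->T, B6->T, B6->F, B7->T, B8->F; covers B1=F, B2=E, B3=E, B5=T, B6=T, B6=F, B7=T, B8=F
input #3 (a=4, g=6, t=6): events B2->S, B1->T, B4->T, B6->F, B7->F, B8->F; covers B1=T, B2=S, B4=T, B6=F, B7=F, B8=F
input #4 (a=5, g=5, t=7): events B2->E, B3->E, B1->F, B5->T, B6->F, B7->T, B8->F; covers B1=F, B2=E, B3=E, B5=T, B6=F, B7=T, B8=F
input #5 (a=5, g=6, t=4): events B2->E, B3->E, B1->F, B5->T, B6->T, B6->F, B7->T, B8->F; covers B1=F, B2=E, B3=E, B5=T, B6=T, B6=F, B7=T, B8=F
input #6 (a=6, g=4, t=4): events B2->E, B3->E, B1->T, B4->T, B6->F, B7->F, B8->F; covers B1=T, B2=E, B3=E, B4=T, B6=F, B7=F, B8=F
input #7 (a=5, g=4, t=3): events B2->E, B3->E, B1->F, B5->T, B6->T, B6->T, B6->F, B7->T, B8->F; covers B1=F, B2=E, B3=E, B5=T, B6=T, B6=F, B7=T, B8=F
input #8 (a=6, g=4, t=2): events B2->E, B3->E, B1->T, B4->F, B6->F, B7->F, B8->F; covers B1=T, B2=E, B3=E, B4=F, B6=F, B7=F, B8=F
input #9 (a=6, g=5, t=6): events B2->S, B1->T, B4->T, B6->F, B7->F, B8->F; covers B1=T, B2=S, B4=T, B6=F, B7=F, B8=F
input #10 (a=4, g=6, t=3): events B2->E, B3->S, B1->T, B4->T, B6->F, B7->F, B8->F; covers B1=T, B2=E, B3=S, B4=T, B6=F, B7=F, B8=F
union over all inputs: B1=T, B1=F, B2=S, B2=E, B3=S, B3=E, B4=T, B4=F, B5=T, B6=T, B6=F, B7=T, B7=F, B8=F (14 outcomes)
checked all size-1 subsets: none covers 14 outcomes (max 8/14)
checked all size-2 subsets: none covers 14 outcomes (max 12/14)
checked all size-3 subsets: none covers 14 outcomes (max 13/14)
at size 4, {1, 2, 3, 10} reaches all 14 outcomes; every lexicographically earlier size-4 subset fails

Answer: 1, 2, 3, 10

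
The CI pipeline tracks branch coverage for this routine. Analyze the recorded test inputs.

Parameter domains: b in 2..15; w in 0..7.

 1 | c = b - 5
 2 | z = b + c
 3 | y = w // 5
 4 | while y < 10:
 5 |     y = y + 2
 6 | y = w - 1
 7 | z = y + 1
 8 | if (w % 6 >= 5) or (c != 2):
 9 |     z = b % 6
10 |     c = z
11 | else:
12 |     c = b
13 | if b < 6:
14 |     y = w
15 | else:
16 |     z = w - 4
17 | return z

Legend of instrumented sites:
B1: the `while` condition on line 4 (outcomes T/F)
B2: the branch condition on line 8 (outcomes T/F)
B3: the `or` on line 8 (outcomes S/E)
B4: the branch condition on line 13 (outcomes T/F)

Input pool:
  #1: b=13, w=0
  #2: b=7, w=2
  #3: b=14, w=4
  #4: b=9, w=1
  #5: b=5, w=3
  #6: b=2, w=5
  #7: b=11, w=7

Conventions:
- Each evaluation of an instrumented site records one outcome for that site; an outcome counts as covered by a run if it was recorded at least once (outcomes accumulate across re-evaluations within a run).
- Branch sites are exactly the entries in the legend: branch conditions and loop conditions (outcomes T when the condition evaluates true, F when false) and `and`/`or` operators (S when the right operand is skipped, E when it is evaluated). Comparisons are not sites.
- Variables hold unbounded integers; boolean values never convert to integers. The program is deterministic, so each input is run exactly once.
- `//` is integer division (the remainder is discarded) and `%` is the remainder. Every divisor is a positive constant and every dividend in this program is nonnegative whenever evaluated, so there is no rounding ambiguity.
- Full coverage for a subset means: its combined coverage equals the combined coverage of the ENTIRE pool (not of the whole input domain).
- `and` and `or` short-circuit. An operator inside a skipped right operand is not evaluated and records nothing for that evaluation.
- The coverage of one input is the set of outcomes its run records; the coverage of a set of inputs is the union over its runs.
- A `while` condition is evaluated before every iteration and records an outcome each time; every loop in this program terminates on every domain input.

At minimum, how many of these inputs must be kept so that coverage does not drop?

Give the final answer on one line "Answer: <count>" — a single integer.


test 1 (b=13, w=0) fires B1->T, B1->T, B1->T, B1->T, B1->T, B1->F, B3->E, B2->T, B4->F; hits B1=T, B1=F, B2=T, B3=E, B4=F
test 2 (b=7, w=2) fires B1->T, B1->T, B1->T, B1->T, B1->T, B1->F, B3->E, B2->F, B4->F; hits B1=T, B1=F, B2=F, B3=E, B4=F
test 3 (b=14, w=4) fires B1->T, B1->T, B1->T, B1->T, B1->T, B1->F, B3->E, B2->T, B4->F; hits B1=T, B1=F, B2=T, B3=E, B4=F
test 4 (b=9, w=1) fires B1->T, B1->T, B1->T, B1->T, B1->T, B1->F, B3->E, B2->T, B4->F; hits B1=T, B1=F, B2=T, B3=E, B4=F
test 5 (b=5, w=3) fires B1->T, B1->T, B1->T, B1->T, B1->T, B1->F, B3->E, B2->T, B4->T; hits B1=T, B1=F, B2=T, B3=E, B4=T
test 6 (b=2, w=5) fires B1->T, B1->T, B1->T, B1->T, B1->T, B1->F, B3->S, B2->T, B4->T; hits B1=T, B1=F, B2=T, B3=S, B4=T
test 7 (b=11, w=7) fires B1->T, B1->T, B1->T, B1->T, B1->T, B1->F, B3->E, B2->T, B4->F; hits B1=T, B1=F, B2=T, B3=E, B4=F
the full pool covers 8 outcomes: B1=T, B1=F, B2=T, B2=F, B3=S, B3=E, B4=T, B4=F
size 1 is not enough: best union over all size-1 subsets is 5/8
inputs {2, 6} (size 2) cover everything; no size-2 subset with a lexicographically smaller index list covers all 8
Answer: 2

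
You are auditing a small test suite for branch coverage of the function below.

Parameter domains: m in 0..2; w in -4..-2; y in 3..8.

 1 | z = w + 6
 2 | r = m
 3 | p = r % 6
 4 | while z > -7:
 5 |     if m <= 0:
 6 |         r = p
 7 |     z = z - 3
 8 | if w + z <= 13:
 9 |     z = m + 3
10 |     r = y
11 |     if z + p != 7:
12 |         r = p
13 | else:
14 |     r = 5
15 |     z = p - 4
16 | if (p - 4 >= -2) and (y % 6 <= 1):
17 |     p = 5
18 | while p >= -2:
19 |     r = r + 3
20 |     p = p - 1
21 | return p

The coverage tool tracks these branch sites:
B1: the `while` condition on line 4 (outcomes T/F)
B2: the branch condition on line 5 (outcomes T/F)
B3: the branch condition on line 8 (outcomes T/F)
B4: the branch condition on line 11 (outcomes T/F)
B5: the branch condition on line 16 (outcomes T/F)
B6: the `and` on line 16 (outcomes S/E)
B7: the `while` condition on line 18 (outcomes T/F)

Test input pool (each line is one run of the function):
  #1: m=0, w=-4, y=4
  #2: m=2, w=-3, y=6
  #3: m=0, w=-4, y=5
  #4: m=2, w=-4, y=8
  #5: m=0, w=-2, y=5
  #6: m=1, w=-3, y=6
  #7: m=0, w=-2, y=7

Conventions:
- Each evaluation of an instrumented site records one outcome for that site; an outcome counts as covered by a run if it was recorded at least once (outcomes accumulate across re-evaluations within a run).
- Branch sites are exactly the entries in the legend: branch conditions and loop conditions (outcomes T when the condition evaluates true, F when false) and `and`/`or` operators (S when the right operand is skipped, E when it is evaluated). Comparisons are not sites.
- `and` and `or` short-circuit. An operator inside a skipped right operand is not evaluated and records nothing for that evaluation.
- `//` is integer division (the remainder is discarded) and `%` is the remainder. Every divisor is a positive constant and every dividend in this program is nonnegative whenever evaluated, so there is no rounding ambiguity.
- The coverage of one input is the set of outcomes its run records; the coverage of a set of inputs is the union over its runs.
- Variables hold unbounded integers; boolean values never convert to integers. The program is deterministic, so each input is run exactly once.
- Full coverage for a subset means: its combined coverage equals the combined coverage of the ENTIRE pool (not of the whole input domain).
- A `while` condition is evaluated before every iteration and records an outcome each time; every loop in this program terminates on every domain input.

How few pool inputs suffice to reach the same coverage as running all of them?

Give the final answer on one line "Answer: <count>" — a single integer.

input #1, m=0, w=-4, y=4: events B1->T, B2->T, B1->T, B2->T, B1->T, B2->T, B1->F, B3->T, B4->T, B6->S, B5->F, B7->T, B7->T, B7->T, ...; outcomes B1=T, B1=F, B2=T, B3=T, B4=T, B5=F, B6=S, B7=T, B7=F
input #2, m=2, w=-3, y=6: events B1->T, B2->F, B1->T, B2->F, B1->T, B2->F, B1->T, B2->F, B1->F, B3->T, B4->F, B6->E, B5->T, B7->T, ...; outcomes B1=T, B1=F, B2=F, B3=T, B4=F, B5=T, B6=E, B7=T, B7=F
input #3, m=0, w=-4, y=5: events B1->T, B2->T, B1->T, B2->T, B1->T, B2->T, B1->F, B3->T, B4->T, B6->S, B5->F, B7->T, B7->T, B7->T, ...; outcomes B1=T, B1=F, B2=T, B3=T, B4=T, B5=F, B6=S, B7=T, B7=F
input #4, m=2, w=-4, y=8: events B1->T, B2->F, B1->T, B2->F, B1->T, B2->F, B1->F, B3->T, B4->F, B6->E, B5->F, B7->T, B7->T, B7->T, ...; outcomes B1=T, B1=F, B2=F, B3=T, B4=F, B5=F, B6=E, B7=T, B7=F
input #5, m=0, w=-2, y=5: events B1->T, B2->T, B1->T, B2->T, B1->T, B2->T, B1->T, B2->T, B1->F, B3->T, B4->T, B6->S, B5->F, B7->T, ...; outcomes B1=T, B1=F, B2=T, B3=T, B4=T, B5=F, B6=S, B7=T, B7=F
input #6, m=1, w=-3, y=6: events B1->T, B2->F, B1->T, B2->F, B1->T, B2->F, B1->T, B2->F, B1->F, B3->T, B4->T, B6->S, B5->F, B7->T, ...; outcomes B1=T, B1=F, B2=F, B3=T, B4=T, B5=F, B6=S, B7=T, B7=F
input #7, m=0, w=-2, y=7: events B1->T, B2->T, B1->T, B2->T, B1->T, B2->T, B1->T, B2->T, B1->F, B3->T, B4->T, B6->S, B5->F, B7->T, ...; outcomes B1=T, B1=F, B2=T, B3=T, B4=T, B5=F, B6=S, B7=T, B7=F
together the pool reaches 13 outcomes: B1=T, B1=F, B2=T, B2=F, B3=T, B4=T, B4=F, B5=T, B5=F, B6=S, B6=E, B7=T, B7=F
checked all size-1 subsets: none covers 13 outcomes (max 9/13)
size 2: inputs {1, 2} cover all 13 outcomes, and no lexicographically smaller subset of this size does

Answer: 2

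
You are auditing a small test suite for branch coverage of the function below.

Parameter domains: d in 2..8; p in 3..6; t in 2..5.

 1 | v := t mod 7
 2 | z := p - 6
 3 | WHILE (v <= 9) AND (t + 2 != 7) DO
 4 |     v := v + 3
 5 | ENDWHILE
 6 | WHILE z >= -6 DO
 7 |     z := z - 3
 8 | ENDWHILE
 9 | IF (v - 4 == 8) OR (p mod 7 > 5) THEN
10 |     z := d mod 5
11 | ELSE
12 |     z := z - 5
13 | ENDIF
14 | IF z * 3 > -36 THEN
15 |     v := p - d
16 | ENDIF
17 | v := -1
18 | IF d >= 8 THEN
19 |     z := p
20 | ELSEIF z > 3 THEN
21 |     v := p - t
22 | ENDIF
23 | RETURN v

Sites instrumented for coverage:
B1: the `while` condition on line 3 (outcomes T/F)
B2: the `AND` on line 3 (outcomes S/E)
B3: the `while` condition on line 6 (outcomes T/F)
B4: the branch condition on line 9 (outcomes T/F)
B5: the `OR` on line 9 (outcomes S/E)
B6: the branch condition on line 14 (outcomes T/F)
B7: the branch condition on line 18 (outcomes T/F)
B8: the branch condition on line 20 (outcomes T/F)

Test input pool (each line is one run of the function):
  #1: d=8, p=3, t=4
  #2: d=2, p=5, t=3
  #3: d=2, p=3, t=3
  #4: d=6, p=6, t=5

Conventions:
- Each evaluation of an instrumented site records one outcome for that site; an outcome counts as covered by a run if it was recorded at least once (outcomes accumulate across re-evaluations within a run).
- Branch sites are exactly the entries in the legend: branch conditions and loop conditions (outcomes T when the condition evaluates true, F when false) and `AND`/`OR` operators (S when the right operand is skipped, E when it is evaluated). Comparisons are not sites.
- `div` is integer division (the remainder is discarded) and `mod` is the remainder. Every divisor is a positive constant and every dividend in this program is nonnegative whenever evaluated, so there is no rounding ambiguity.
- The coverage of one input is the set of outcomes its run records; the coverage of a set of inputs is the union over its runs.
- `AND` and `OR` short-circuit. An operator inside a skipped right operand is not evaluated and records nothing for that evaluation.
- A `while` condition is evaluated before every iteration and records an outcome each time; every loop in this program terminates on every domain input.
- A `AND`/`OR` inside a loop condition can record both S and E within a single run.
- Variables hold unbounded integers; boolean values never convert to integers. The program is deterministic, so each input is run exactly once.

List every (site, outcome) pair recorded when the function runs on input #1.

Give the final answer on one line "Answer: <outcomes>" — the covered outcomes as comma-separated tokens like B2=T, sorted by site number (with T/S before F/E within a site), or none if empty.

Tracing the run of input #1 (d=8, p=3, t=4):
  B2->E, B1->T, B2->E, B1->T, B2->S, B1->F, B3->T, B3->T, B3->F, B5->E
  B4->F, B6->F, B7->T
as a set, this run covers: B1=T, B1=F, B2=S, B2=E, B3=T, B3=F, B4=F, B5=E, B6=F, B7=T

Answer: B1=T, B1=F, B2=S, B2=E, B3=T, B3=F, B4=F, B5=E, B6=F, B7=T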